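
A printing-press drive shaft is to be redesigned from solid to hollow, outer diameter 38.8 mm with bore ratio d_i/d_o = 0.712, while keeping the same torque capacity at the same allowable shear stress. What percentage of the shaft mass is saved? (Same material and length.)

Equal τ_max and T ⇒ the solid shaft needs d_s³ = d_o³(1−k⁴), so d_s = 38.8·(1−0.712⁴)^(1/3) = 35.14 mm.
Area ratio A_h/A_s = d_o²(1−k²)/d_s² = (1−k²)/(1−k⁴)^(2/3) = 0.6010.
Mass saving = 1 − 0.6010 = 39.9 %.

39.9 %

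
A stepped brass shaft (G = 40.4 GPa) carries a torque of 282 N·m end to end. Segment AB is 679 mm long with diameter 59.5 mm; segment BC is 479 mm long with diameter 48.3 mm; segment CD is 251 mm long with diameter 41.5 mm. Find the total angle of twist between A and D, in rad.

J_AB = π(0.0595)⁴/32 = 1.23×10^-6 m⁴; J_BC = π(0.0483)⁴/32 = 5.34×10^-7 m⁴; J_CD = π(0.0415)⁴/32 = 2.91×10^-7 m⁴.
θ = (T/G)·Σ L_i/J_i = (282.0/40.4×10⁹)·(0.679/1.23×10^-6 + 0.479/5.34×10^-7 + 0.251/2.91×10^-7) = 0.01613 rad.

0.0161 rad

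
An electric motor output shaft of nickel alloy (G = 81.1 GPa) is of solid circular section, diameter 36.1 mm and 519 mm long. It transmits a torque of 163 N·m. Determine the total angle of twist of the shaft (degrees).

J = πd⁴/32 = π(0.0361)⁴/32 = 1.667×10^-7 m⁴.
θ = T·L/(G·J) = 163.0 × 0.519 / (81.1×10⁹ × 1.667×10^-7) = 6.256×10^-3 rad.

0.358°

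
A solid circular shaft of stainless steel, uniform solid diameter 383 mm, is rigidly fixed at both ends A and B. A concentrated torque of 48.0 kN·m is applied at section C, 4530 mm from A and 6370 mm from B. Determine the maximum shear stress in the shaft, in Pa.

2.54e6 Pa

With uniform GJ and both ends fixed, compatibility θ_AC = θ_CB gives T_A·a = T_B·b, together with T_A + T_B = T₀.
T_A = T₀·b/(a+b) = 48000·6370/10900 = 28050 N·m; T_B = 19950 N·m.
τ in each portion: τ_AC = 2.54×10^6 Pa, τ_CB = 1.81×10^6 Pa; maximum is in AC.
τ_max = T_AC·r/J = 28050·0.192/2.11×10^-3 = 2.543×10^6 Pa.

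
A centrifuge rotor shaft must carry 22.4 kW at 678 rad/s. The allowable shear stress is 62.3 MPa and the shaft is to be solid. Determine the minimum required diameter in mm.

13.9 mm

ω = 678 rad/s, so T = P/ω = 22.4×10³ / 678.0 = 33.04 N·m.
For a solid shaft τ_max = 16T/(πd³), so d = (16T/(π τ_allow))^(1/3) = (16·33.04/(π·6.23×10^7))^(1/3) = 0.01393 m.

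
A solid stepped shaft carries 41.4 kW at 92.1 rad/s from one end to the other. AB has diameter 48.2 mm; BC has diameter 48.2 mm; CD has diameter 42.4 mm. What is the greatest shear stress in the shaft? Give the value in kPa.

30000 kPa

ω = 92.1 rad/s, so T = P/ω = 41.4×10³ / 92.10 = 449.5 N·m.
Under the same torque, τ_max = 16T/(πd³) is largest where d is smallest — segment CD (d = 42.4 mm).
τ_max = 16·449.5/(π·(0.0424)³) = 3.003×10^7 Pa.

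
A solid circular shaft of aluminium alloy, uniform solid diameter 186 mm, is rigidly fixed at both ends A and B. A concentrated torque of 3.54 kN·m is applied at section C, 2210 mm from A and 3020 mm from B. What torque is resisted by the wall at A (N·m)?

With uniform GJ and both ends fixed, compatibility θ_AC = θ_CB gives T_A·a = T_B·b, together with T_A + T_B = T₀.
T_A = T₀·b/(a+b) = 3540·3020/5230 = 2044 N·m; T_B = 1496 N·m.

2040 N·m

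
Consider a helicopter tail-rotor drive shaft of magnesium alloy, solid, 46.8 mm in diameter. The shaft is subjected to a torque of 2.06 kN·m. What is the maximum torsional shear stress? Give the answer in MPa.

J = πd⁴/32 = π(0.0468)⁴/32 = 4.710×10^-7 m⁴.
τ_max = T·r/J = 2060 × 0.0234 / 4.710×10^-7 = 1.024×10^8 Pa.

102 MPa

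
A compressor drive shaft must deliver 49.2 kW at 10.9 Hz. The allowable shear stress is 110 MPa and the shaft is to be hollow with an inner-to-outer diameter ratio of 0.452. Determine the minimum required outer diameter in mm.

ω = 2π·10.9 = 68.49 rad/s, so T = P/ω = 49.2×10³ / 68.49 = 718.4 N·m.
For a hollow shaft with d_i/d_o = 0.452: τ_max = 16T/(π d_o³ (1−k⁴)), so d_o = [16T/(π τ_allow (1−k⁴))]^(1/3) = [16·718.4/(π·1.10×10^8·0.9583)]^(1/3) = 0.03262 m.

32.6 mm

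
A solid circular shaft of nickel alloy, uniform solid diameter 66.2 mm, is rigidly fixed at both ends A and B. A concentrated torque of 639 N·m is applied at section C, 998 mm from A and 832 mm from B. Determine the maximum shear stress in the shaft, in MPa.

With uniform GJ and both ends fixed, compatibility θ_AC = θ_CB gives T_A·a = T_B·b, together with T_A + T_B = T₀.
T_A = T₀·b/(a+b) = 639.0·832/1830 = 290.5 N·m; T_B = 348.5 N·m.
τ in each portion: τ_AC = 5.10×10^6 Pa, τ_CB = 6.12×10^6 Pa; maximum is in CB.
τ_max = T_CB·r/J = 348.5·0.0331/1.89×10^-6 = 6.118×10^6 Pa.

6.12 MPa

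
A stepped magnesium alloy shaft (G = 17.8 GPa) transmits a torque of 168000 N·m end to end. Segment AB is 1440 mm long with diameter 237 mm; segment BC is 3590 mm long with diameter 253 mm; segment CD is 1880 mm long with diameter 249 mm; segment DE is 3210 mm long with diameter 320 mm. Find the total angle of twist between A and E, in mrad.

J_AB = π(0.237)⁴/32 = 3.10×10^-4 m⁴; J_BC = π(0.253)⁴/32 = 4.02×10^-4 m⁴; J_CD = π(0.249)⁴/32 = 3.77×10^-4 m⁴; J_DE = π(0.320)⁴/32 = 1.03×10^-3 m⁴.
θ = (T/G)·Σ L_i/J_i = (168000/17.8×10⁹)·(1.44/3.10×10^-4 + 3.59/4.02×10^-4 + 1.88/3.77×10^-4 + 3.21/1.03×10^-3) = 0.2046 rad.

205 mrad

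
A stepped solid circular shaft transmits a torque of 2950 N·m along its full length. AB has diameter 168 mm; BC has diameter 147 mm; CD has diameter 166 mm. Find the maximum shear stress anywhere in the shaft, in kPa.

Under the same torque, τ_max = 16T/(πd³) is largest where d is smallest — segment BC (d = 147 mm).
τ_max = 16·2950/(π·(0.147)³) = 4.730×10^6 Pa.

4730 kPa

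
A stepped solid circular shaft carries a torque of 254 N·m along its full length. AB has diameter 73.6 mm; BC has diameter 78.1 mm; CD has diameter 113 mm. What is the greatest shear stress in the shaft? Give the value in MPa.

Under the same torque, τ_max = 16T/(πd³) is largest where d is smallest — segment AB (d = 73.6 mm).
τ_max = 16·254.0/(π·(0.0736)³) = 3.245×10^6 Pa.

3.24 MPa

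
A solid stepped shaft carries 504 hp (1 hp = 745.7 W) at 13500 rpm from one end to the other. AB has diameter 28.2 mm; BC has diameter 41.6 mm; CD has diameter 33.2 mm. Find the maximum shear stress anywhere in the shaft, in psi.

ω = 2π·13500/60 = 1414 rad/s, so T = P/ω = 504×745.7 / 1414 = 265.8 N·m.
Under the same torque, τ_max = 16T/(πd³) is largest where d is smallest — segment AB (d = 28.2 mm).
τ_max = 16·265.8/(π·(0.0282)³) = 6.037×10^7 Pa.

8760 psi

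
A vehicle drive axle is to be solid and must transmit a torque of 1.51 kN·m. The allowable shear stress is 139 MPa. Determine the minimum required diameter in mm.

38.1 mm

For a solid shaft τ_max = 16T/(πd³), so d = (16T/(π τ_allow))^(1/3) = (16·1510/(π·1.39×10^8))^(1/3) = 0.03810 m.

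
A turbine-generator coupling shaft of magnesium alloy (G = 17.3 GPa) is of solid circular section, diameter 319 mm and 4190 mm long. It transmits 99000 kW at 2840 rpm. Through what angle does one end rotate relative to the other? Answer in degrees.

4.54°

ω = 2π·2840/60 = 297.4 rad/s, so T = P/ω = 99000×10³ / 297.4 = 332900 N·m.
J = πd⁴/32 = π(0.319)⁴/32 = 1.017×10^-3 m⁴.
θ = T·L/(G·J) = 332900 × 4.19 / (17.3×10⁹ × 1.017×10^-3) = 0.07930 rad.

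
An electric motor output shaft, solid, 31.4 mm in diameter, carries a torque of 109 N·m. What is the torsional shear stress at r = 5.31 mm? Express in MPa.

6.06 MPa

J = πd⁴/32 = π(0.0314)⁴/32 = 9.544×10^-8 m⁴.
Shear stress varies linearly with radius: τ = T·r/J = 109.0 × 0.00531 / 9.544×10^-8 = 6.065×10^6 Pa.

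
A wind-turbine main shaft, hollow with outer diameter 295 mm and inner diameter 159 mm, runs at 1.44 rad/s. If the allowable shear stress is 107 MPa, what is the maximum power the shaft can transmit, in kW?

J = π(d_o⁴ − d_i⁴)/32 = π(0.295⁴ − 0.159⁴)/32 = 6.808×10^-4 m⁴.
T_max = τ_allow·J/r = 1.07×10^8 × 6.808×10^-4 / 0.147 = 493800 N·m.
ω = 1.44 rad/s, so P_max = T_max·ω = 7.111×10^5 W.

711 kW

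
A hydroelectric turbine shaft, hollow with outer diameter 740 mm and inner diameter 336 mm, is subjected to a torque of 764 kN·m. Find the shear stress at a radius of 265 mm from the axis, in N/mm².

7.18 N/mm²

J = π(d_o⁴ − d_i⁴)/32 = π(0.740⁴ − 0.336⁴)/32 = 0.02819 m⁴.
Shear stress varies linearly with radius: τ = T·r/J = 764000 × 0.265 / 0.02819 = 7.182×10^6 Pa.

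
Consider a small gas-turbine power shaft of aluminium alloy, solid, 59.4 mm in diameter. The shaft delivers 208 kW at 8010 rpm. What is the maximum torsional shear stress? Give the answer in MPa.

ω = 2π·8010/60 = 838.8 rad/s, so T = P/ω = 208×10³ / 838.8 = 248.0 N·m.
J = πd⁴/32 = π(0.0594)⁴/32 = 1.222×10^-6 m⁴.
τ_max = T·r/J = 248.0 × 0.0297 / 1.222×10^-6 = 6.026×10^6 Pa.

6.03 MPa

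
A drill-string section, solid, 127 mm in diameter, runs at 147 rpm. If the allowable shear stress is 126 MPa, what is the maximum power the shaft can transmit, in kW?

J = πd⁴/32 = π(0.127)⁴/32 = 2.554×10^-5 m⁴.
T_max = τ_allow·J/r = 1.26×10^8 × 2.554×10^-5 / 0.0635 = 50680 N·m.
ω = 2π·147/60 = 15.39 rad/s, so P_max = T_max·ω = 7.801×10^5 W.

780 kW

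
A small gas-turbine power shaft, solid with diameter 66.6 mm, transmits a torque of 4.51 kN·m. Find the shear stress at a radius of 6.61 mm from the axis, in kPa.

15400 kPa

J = πd⁴/32 = π(0.0666)⁴/32 = 1.932×10^-6 m⁴.
Shear stress varies linearly with radius: τ = T·r/J = 4510 × 0.00661 / 1.932×10^-6 = 1.543×10^7 Pa.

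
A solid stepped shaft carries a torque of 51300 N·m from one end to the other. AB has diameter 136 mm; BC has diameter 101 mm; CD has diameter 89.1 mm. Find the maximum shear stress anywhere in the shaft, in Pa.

Under the same torque, τ_max = 16T/(πd³) is largest where d is smallest — segment CD (d = 89.1 mm).
τ_max = 16·51300/(π·(0.0891)³) = 3.694×10^8 Pa.

3.69e8 Pa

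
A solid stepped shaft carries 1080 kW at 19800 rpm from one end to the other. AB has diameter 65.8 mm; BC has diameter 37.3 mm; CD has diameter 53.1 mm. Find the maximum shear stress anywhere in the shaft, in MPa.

ω = 2π·19800/60 = 2073 rad/s, so T = P/ω = 1080×10³ / 2073 = 520.9 N·m.
Under the same torque, τ_max = 16T/(πd³) is largest where d is smallest — segment BC (d = 37.3 mm).
τ_max = 16·520.9/(π·(0.0373)³) = 5.112×10^7 Pa.

51.1 MPa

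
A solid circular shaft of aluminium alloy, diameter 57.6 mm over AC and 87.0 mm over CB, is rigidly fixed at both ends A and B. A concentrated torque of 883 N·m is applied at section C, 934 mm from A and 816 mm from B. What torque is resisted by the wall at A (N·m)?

127 N·m

Compatibility: T_A·a/J_AC = T_B·b/J_CB with T_A + T_B = T₀.
J_AC = 1.08×10^-6 m⁴, J_CB = 5.62×10^-6 m⁴, so T_A = T₀·(J_AC/a)/((J_AC/a)+(J_CB/b)) = 126.9 N·m, T_B = 756.1 N·m.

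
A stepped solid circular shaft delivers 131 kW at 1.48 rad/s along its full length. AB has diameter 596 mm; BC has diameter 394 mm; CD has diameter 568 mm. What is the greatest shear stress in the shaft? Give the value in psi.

1070 psi

ω = 1.48 rad/s, so T = P/ω = 131×10³ / 1.480 = 88510 N·m.
Under the same torque, τ_max = 16T/(πd³) is largest where d is smallest — segment BC (d = 394 mm).
τ_max = 16·88510/(π·(0.394)³) = 7.370×10^6 Pa.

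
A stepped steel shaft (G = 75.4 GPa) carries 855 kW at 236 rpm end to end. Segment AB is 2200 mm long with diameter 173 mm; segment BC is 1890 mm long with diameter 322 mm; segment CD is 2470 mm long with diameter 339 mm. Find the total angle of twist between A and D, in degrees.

0.755°

ω = 2π·236/60 = 24.71 rad/s, so T = P/ω = 855×10³ / 24.71 = 34600 N·m.
J_AB = π(0.173)⁴/32 = 8.79×10^-5 m⁴; J_BC = π(0.322)⁴/32 = 1.06×10^-3 m⁴; J_CD = π(0.339)⁴/32 = 1.30×10^-3 m⁴.
θ = (T/G)·Σ L_i/J_i = (34600/75.4×10⁹)·(2.20/8.79×10^-5 + 1.89/1.06×10^-3 + 2.47/1.30×10^-3) = 0.01317 rad.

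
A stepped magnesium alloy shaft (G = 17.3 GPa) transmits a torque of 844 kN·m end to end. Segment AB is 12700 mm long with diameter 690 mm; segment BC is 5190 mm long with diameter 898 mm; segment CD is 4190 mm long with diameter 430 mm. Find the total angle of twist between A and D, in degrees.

J_AB = π(0.690)⁴/32 = 0.0223 m⁴; J_BC = π(0.898)⁴/32 = 0.0638 m⁴; J_CD = π(0.430)⁴/32 = 3.36×10^-3 m⁴.
θ = (T/G)·Σ L_i/J_i = (844000/17.3×10⁹)·(12.7/0.0223 + 5.19/0.0638 + 4.19/3.36×10^-3) = 0.09271 rad.

5.31°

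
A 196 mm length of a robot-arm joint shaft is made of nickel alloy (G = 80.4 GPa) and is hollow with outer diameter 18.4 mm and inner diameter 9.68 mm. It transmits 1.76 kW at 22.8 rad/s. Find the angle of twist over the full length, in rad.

ω = 22.8 rad/s, so T = P/ω = 1.76×10³ / 22.80 = 77.19 N·m.
J = π(d_o⁴ − d_i⁴)/32 = π(0.0184⁴ − 0.00968⁴)/32 = 1.039×10^-8 m⁴.
θ = T·L/(G·J) = 77.19 × 0.196 / (80.4×10⁹ × 1.039×10^-8) = 0.01811 rad.

0.0181 rad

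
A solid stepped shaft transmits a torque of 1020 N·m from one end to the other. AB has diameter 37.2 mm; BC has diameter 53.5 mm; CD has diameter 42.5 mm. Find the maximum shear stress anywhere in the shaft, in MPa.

Under the same torque, τ_max = 16T/(πd³) is largest where d is smallest — segment AB (d = 37.2 mm).
τ_max = 16·1020/(π·(0.0372)³) = 1.009×10^8 Pa.

101 MPa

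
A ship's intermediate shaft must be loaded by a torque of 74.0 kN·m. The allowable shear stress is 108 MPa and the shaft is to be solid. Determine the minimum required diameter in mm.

For a solid shaft τ_max = 16T/(πd³), so d = (16T/(π τ_allow))^(1/3) = (16·74000/(π·1.08×10^8))^(1/3) = 0.1517 m.

152 mm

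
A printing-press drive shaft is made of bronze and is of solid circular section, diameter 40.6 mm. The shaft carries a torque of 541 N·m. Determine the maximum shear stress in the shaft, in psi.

J = πd⁴/32 = π(0.0406)⁴/32 = 2.667×10^-7 m⁴.
τ_max = T·r/J = 541.0 × 0.0203 / 2.667×10^-7 = 4.117×10^7 Pa.

5970 psi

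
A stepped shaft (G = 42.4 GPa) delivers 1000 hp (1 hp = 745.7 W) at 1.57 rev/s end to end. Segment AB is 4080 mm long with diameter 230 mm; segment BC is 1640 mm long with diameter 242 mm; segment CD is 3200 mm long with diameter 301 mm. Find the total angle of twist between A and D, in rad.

ω = 2π·1.57 = 9.865 rad/s, so T = P/ω = 1000×745.7 / 9.865 = 75590 N·m.
J_AB = π(0.230)⁴/32 = 2.75×10^-4 m⁴; J_BC = π(0.242)⁴/32 = 3.37×10^-4 m⁴; J_CD = π(0.301)⁴/32 = 8.06×10^-4 m⁴.
θ = (T/G)·Σ L_i/J_i = (75590/42.4×10⁹)·(4.08/2.75×10^-4 + 1.64/3.37×10^-4 + 3.20/8.06×10^-4) = 0.04224 rad.

0.0422 rad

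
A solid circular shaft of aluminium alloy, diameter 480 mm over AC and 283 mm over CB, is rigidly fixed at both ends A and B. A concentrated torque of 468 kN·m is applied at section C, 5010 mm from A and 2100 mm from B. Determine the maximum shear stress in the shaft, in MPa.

Compatibility: T_A·a/J_AC = T_B·b/J_CB with T_A + T_B = T₀.
J_AC = 5.21×10^-3 m⁴, J_CB = 6.30×10^-4 m⁴, so T_A = T₀·(J_AC/a)/((J_AC/a)+(J_CB/b)) = 363300 N·m, T_B = 104700 N·m.
τ in each portion: τ_AC = 1.67×10^7 Pa, τ_CB = 2.35×10^7 Pa; maximum is in CB.
τ_max = T_CB·r/J = 104700·0.141/6.30×10^-4 = 2.353×10^7 Pa.

23.5 MPa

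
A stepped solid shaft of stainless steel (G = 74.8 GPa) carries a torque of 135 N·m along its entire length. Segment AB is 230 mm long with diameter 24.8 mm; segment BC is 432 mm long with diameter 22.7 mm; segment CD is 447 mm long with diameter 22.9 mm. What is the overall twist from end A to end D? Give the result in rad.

0.0710 rad

J_AB = π(0.0248)⁴/32 = 3.71×10^-8 m⁴; J_BC = π(0.0227)⁴/32 = 2.61×10^-8 m⁴; J_CD = π(0.0229)⁴/32 = 2.70×10^-8 m⁴.
θ = (T/G)·Σ L_i/J_i = (135.0/74.8×10⁹)·(0.230/3.71×10^-8 + 0.432/2.61×10^-8 + 0.447/2.70×10^-8) = 0.07097 rad.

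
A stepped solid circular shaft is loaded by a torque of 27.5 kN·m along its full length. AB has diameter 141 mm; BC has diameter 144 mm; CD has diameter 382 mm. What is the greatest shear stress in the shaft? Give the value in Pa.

5.00e7 Pa

Under the same torque, τ_max = 16T/(πd³) is largest where d is smallest — segment AB (d = 141 mm).
τ_max = 16·27500/(π·(0.141)³) = 4.996×10^7 Pa.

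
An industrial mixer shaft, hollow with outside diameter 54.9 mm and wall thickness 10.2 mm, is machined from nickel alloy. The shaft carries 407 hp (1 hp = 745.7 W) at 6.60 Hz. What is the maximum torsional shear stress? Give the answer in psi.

38700 psi

ω = 2π·6.60 = 41.47 rad/s, so T = P/ω = 407×745.7 / 41.47 = 7319 N·m.
J = π(d_o⁴ − d_i⁴)/32 = π(0.0549⁴ − 0.0345⁴)/32 = 7.528×10^-7 m⁴.
τ_max = T·r/J = 7319 × 0.0274 / 7.528×10^-7 = 2.669×10^8 Pa.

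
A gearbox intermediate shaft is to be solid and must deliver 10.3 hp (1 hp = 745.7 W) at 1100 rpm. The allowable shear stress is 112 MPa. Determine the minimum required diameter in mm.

ω = 2π·1100/60 = 115.2 rad/s, so T = P/ω = 10.3×745.7 / 115.2 = 66.68 N·m.
For a solid shaft τ_max = 16T/(πd³), so d = (16T/(π τ_allow))^(1/3) = (16·66.68/(π·1.12×10^8))^(1/3) = 0.01447 m.

14.5 mm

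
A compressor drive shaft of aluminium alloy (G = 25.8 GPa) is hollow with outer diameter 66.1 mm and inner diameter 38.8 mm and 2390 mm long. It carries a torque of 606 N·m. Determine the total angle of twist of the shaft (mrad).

J = π(d_o⁴ − d_i⁴)/32 = π(0.0661⁴ − 0.0388⁴)/32 = 1.652×10^-6 m⁴.
θ = T·L/(G·J) = 606.0 × 2.39 / (25.8×10⁹ × 1.652×10^-6) = 0.03399 rad.

34.0 mrad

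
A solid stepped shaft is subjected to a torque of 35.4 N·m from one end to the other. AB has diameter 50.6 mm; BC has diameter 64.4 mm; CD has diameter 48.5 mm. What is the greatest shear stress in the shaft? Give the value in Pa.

Under the same torque, τ_max = 16T/(πd³) is largest where d is smallest — segment CD (d = 48.5 mm).
τ_max = 16·35.40/(π·(0.0485)³) = 1.580×10^6 Pa.

1.58e6 Pa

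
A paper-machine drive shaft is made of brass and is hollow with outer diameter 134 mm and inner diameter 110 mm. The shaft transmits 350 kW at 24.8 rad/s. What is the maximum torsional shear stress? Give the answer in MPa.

ω = 24.8 rad/s, so T = P/ω = 350×10³ / 24.80 = 14110 N·m.
J = π(d_o⁴ − d_i⁴)/32 = π(0.134⁴ − 0.110⁴)/32 = 1.728×10^-5 m⁴.
τ_max = T·r/J = 14110 × 0.0670 / 1.728×10^-5 = 5.472×10^7 Pa.

54.7 MPa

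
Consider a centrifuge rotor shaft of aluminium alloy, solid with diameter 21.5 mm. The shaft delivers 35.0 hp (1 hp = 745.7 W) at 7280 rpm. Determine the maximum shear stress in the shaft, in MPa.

17.5 MPa

ω = 2π·7280/60 = 762.4 rad/s, so T = P/ω = 35.0×745.7 / 762.4 = 34.24 N·m.
J = πd⁴/32 = π(0.0215)⁴/32 = 2.098×10^-8 m⁴.
τ_max = T·r/J = 34.24 × 0.0107 / 2.098×10^-8 = 1.754×10^7 Pa.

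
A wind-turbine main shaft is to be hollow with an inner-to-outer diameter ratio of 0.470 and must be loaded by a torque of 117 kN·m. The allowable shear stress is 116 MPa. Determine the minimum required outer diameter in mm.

175 mm

For a hollow shaft with d_i/d_o = 0.470: τ_max = 16T/(π d_o³ (1−k⁴)), so d_o = [16T/(π τ_allow (1−k⁴))]^(1/3) = [16·117000/(π·1.16×10^8·0.9512)]^(1/3) = 0.1754 m.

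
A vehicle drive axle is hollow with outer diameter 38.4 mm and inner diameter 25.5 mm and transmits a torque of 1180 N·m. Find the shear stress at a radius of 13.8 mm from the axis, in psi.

J = π(d_o⁴ − d_i⁴)/32 = π(0.0384⁴ − 0.0255⁴)/32 = 1.720×10^-7 m⁴.
Shear stress varies linearly with radius: τ = T·r/J = 1180 × 0.0138 / 1.720×10^-7 = 9.470×10^7 Pa.

13700 psi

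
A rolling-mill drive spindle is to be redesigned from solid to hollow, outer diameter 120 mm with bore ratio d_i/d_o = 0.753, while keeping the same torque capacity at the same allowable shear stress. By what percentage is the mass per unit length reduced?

43.9 %

Equal τ_max and T ⇒ the solid shaft needs d_s³ = d_o³(1−k⁴), so d_s = 120·(1−0.753⁴)^(1/3) = 105.4 mm.
Area ratio A_h/A_s = d_o²(1−k²)/d_s² = (1−k²)/(1−k⁴)^(2/3) = 0.5608.
Mass saving = 1 − 0.5608 = 43.9 %.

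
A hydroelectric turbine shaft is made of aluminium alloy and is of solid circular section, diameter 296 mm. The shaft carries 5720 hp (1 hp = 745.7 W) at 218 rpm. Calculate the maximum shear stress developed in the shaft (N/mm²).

ω = 2π·218/60 = 22.83 rad/s, so T = P/ω = 5720×745.7 / 22.83 = 186800 N·m.
J = πd⁴/32 = π(0.296)⁴/32 = 7.536×10^-4 m⁴.
τ_max = T·r/J = 186800 × 0.148 / 7.536×10^-4 = 3.669×10^7 Pa.

36.7 N/mm²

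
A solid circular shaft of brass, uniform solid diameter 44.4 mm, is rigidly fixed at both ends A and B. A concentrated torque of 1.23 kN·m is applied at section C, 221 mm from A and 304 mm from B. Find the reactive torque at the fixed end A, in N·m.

With uniform GJ and both ends fixed, compatibility θ_AC = θ_CB gives T_A·a = T_B·b, together with T_A + T_B = T₀.
T_A = T₀·b/(a+b) = 1230·304/525.0 = 712.2 N·m; T_B = 517.8 N·m.

712 N·m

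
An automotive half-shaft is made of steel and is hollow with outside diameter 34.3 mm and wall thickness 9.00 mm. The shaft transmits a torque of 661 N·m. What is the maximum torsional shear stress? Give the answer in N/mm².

J = π(d_o⁴ − d_i⁴)/32 = π(0.0343⁴ − 0.0163⁴)/32 = 1.290×10^-7 m⁴.
τ_max = T·r/J = 661.0 × 0.0171 / 1.290×10^-7 = 8.791×10^7 Pa.

87.9 N/mm²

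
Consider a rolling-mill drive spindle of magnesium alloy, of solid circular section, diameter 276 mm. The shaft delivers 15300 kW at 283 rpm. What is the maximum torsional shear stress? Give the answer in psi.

18100 psi

ω = 2π·283/60 = 29.64 rad/s, so T = P/ω = 15300×10³ / 29.64 = 516300 N·m.
J = πd⁴/32 = π(0.276)⁴/32 = 5.697×10^-4 m⁴.
τ_max = T·r/J = 516300 × 0.138 / 5.697×10^-4 = 1.251×10^8 Pa.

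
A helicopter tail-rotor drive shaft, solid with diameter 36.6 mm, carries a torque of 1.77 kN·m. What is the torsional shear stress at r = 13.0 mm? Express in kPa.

131000 kPa

J = πd⁴/32 = π(0.0366)⁴/32 = 1.762×10^-7 m⁴.
Shear stress varies linearly with radius: τ = T·r/J = 1770 × 0.0130 / 1.762×10^-7 = 1.306×10^8 Pa.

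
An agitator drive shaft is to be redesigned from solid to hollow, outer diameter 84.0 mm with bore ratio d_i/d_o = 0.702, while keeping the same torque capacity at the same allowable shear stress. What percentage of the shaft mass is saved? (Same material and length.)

38.9 %

Equal τ_max and T ⇒ the solid shaft needs d_s³ = d_o³(1−k⁴), so d_s = 84.0·(1−0.702⁴)^(1/3) = 76.56 mm.
Area ratio A_h/A_s = d_o²(1−k²)/d_s² = (1−k²)/(1−k⁴)^(2/3) = 0.6106.
Mass saving = 1 − 0.6106 = 38.9 %.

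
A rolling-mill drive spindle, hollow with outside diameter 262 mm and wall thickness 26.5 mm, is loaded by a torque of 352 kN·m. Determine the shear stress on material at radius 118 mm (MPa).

151 MPa

J = π(d_o⁴ − d_i⁴)/32 = π(0.262⁴ − 0.209⁴)/32 = 2.753×10^-4 m⁴.
Shear stress varies linearly with radius: τ = T·r/J = 352000 × 0.118 / 2.753×10^-4 = 1.509×10^8 Pa.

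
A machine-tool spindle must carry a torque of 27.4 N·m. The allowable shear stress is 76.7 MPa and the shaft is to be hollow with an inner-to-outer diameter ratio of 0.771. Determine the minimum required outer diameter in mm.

For a hollow shaft with d_i/d_o = 0.771: τ_max = 16T/(π d_o³ (1−k⁴)), so d_o = [16T/(π τ_allow (1−k⁴))]^(1/3) = [16·27.40/(π·7.67×10^7·0.6466)]^(1/3) = 0.01412 m.

14.1 mm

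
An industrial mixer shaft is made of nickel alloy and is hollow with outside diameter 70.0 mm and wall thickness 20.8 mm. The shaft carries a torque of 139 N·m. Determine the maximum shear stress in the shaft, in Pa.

2.12e6 Pa

J = π(d_o⁴ − d_i⁴)/32 = π(0.0700⁴ − 0.0284⁴)/32 = 2.293×10^-6 m⁴.
τ_max = T·r/J = 139.0 × 0.0350 / 2.293×10^-6 = 2.121×10^6 Pa.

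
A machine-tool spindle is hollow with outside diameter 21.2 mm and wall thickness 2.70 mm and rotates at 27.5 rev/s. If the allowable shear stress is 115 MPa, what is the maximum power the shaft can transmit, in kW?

J = π(d_o⁴ − d_i⁴)/32 = π(0.0212⁴ − 0.0158⁴)/32 = 1.371×10^-8 m⁴.
T_max = τ_allow·J/r = 1.15×10^8 × 1.371×10^-8 / 0.0106 = 148.8 N·m.
ω = 2π·27.5 = 172.8 rad/s, so P_max = T_max·ω = 2.571×10^4 W.

25.7 kW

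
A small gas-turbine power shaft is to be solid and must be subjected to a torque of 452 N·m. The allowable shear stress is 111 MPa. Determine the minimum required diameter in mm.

For a solid shaft τ_max = 16T/(πd³), so d = (16T/(π τ_allow))^(1/3) = (16·452.0/(π·1.11×10^8))^(1/3) = 0.02747 m.

27.5 mm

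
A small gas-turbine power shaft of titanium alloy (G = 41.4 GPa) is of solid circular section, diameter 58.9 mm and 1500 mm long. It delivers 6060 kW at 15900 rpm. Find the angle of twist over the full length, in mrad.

112 mrad

ω = 2π·15900/60 = 1665 rad/s, so T = P/ω = 6060×10³ / 1665 = 3640 N·m.
J = πd⁴/32 = π(0.0589)⁴/32 = 1.182×10^-6 m⁴.
θ = T·L/(G·J) = 3640 × 1.50 / (41.4×10⁹ × 1.182×10^-6) = 0.1116 rad.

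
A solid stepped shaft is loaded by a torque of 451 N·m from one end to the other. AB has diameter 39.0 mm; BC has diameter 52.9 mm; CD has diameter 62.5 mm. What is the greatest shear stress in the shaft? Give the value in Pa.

Under the same torque, τ_max = 16T/(πd³) is largest where d is smallest — segment AB (d = 39.0 mm).
τ_max = 16·451.0/(π·(0.0390)³) = 3.872×10^7 Pa.

3.87e7 Pa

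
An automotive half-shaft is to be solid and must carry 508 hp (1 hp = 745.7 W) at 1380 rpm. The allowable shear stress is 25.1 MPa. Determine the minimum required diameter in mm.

ω = 2π·1380/60 = 144.5 rad/s, so T = P/ω = 508×745.7 / 144.5 = 2621 N·m.
For a solid shaft τ_max = 16T/(πd³), so d = (16T/(π τ_allow))^(1/3) = (16·2621/(π·2.51×10^7))^(1/3) = 0.08102 m.

81.0 mm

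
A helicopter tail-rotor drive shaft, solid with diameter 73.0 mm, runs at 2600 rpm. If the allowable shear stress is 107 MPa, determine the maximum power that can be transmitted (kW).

J = πd⁴/32 = π(0.0730)⁴/32 = 2.788×10^-6 m⁴.
T_max = τ_allow·J/r = 1.07×10^8 × 2.788×10^-6 / 0.0365 = 8173 N·m.
ω = 2π·2600/60 = 272.3 rad/s, so P_max = T_max·ω = 2.225×10^6 W.

2230 kW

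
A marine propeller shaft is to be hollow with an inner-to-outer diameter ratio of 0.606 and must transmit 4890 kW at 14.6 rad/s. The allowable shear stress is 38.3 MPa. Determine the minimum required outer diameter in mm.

ω = 14.6 rad/s, so T = P/ω = 4890×10³ / 14.60 = 334900 N·m.
For a hollow shaft with d_i/d_o = 0.606: τ_max = 16T/(π d_o³ (1−k⁴)), so d_o = [16T/(π τ_allow (1−k⁴))]^(1/3) = [16·334900/(π·3.83×10^7·0.8651)]^(1/3) = 0.3720 m.

372 mm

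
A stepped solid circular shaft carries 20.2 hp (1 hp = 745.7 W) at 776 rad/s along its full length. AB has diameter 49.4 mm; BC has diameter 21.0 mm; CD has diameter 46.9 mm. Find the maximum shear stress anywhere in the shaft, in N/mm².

ω = 776 rad/s, so T = P/ω = 20.2×745.7 / 776.0 = 19.41 N·m.
Under the same torque, τ_max = 16T/(πd³) is largest where d is smallest — segment BC (d = 21.0 mm).
τ_max = 16·19.41/(π·(0.0210)³) = 1.067×10^7 Pa.

10.7 N/mm²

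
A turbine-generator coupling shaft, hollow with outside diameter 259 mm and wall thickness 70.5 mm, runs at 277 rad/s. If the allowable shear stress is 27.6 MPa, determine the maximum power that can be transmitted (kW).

25000 kW

J = π(d_o⁴ − d_i⁴)/32 = π(0.259⁴ − 0.118⁴)/32 = 4.227×10^-4 m⁴.
T_max = τ_allow·J/r = 2.76×10^7 × 4.227×10^-4 / 0.130 = 90100 N·m.
ω = 277 rad/s, so P_max = T_max·ω = 2.496×10^7 W.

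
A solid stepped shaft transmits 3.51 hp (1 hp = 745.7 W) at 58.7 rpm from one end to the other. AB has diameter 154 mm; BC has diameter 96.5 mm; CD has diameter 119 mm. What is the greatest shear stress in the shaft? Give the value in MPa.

2.41 MPa

ω = 2π·58.7/60 = 6.147 rad/s, so T = P/ω = 3.51×745.7 / 6.147 = 425.8 N·m.
Under the same torque, τ_max = 16T/(πd³) is largest where d is smallest — segment BC (d = 96.5 mm).
τ_max = 16·425.8/(π·(0.0965)³) = 2.413×10^6 Pa.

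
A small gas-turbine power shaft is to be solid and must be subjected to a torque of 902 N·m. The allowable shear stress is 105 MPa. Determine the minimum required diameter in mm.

For a solid shaft τ_max = 16T/(πd³), so d = (16T/(π τ_allow))^(1/3) = (16·902.0/(π·1.05×10^8))^(1/3) = 0.03524 m.

35.2 mm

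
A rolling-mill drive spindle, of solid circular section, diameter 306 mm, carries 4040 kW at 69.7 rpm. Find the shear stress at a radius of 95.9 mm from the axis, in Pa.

ω = 2π·69.7/60 = 7.299 rad/s, so T = P/ω = 4040×10³ / 7.299 = 553500 N·m.
J = πd⁴/32 = π(0.306)⁴/32 = 8.608×10^-4 m⁴.
Shear stress varies linearly with radius: τ = T·r/J = 553500 × 0.0959 / 8.608×10^-4 = 6.167×10^7 Pa.

6.17e7 Pa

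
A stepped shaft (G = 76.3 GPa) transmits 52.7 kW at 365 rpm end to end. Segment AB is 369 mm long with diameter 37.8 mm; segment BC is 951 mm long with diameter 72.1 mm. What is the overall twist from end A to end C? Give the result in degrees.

2.28°

ω = 2π·365/60 = 38.22 rad/s, so T = P/ω = 52.7×10³ / 38.22 = 1379 N·m.
J_AB = π(0.0378)⁴/32 = 2.00×10^-7 m⁴; J_BC = π(0.0721)⁴/32 = 2.65×10^-6 m⁴.
θ = (T/G)·Σ L_i/J_i = (1379/76.3×10⁹)·(0.369/2.00×10^-7 + 0.951/2.65×10^-6) = 0.03975 rad.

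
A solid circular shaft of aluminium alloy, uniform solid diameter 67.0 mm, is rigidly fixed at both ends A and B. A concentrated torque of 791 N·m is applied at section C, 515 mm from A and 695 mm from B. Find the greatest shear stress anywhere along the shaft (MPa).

7.69 MPa

With uniform GJ and both ends fixed, compatibility θ_AC = θ_CB gives T_A·a = T_B·b, together with T_A + T_B = T₀.
T_A = T₀·b/(a+b) = 791.0·695/1210 = 454.3 N·m; T_B = 336.7 N·m.
τ in each portion: τ_AC = 7.69×10^6 Pa, τ_CB = 5.70×10^6 Pa; maximum is in AC.
τ_max = T_AC·r/J = 454.3·0.0335/1.98×10^-6 = 7.693×10^6 Pa.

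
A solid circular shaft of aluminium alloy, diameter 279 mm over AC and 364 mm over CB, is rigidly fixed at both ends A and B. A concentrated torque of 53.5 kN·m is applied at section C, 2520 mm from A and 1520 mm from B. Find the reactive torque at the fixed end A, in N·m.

Compatibility: T_A·a/J_AC = T_B·b/J_CB with T_A + T_B = T₀.
J_AC = 5.95×10^-4 m⁴, J_CB = 1.72×10^-3 m⁴, so T_A = T₀·(J_AC/a)/((J_AC/a)+(J_CB/b)) = 9219 N·m, T_B = 44280 N·m.

9220 N·m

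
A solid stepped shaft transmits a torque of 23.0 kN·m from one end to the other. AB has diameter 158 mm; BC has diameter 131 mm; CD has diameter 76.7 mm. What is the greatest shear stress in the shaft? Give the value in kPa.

260000 kPa

Under the same torque, τ_max = 16T/(πd³) is largest where d is smallest — segment CD (d = 76.7 mm).
τ_max = 16·23000/(π·(0.0767)³) = 2.596×10^8 Pa.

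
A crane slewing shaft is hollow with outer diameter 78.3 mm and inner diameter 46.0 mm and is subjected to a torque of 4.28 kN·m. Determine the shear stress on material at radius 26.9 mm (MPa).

J = π(d_o⁴ − d_i⁴)/32 = π(0.0783⁴ − 0.0460⁴)/32 = 3.251×10^-6 m⁴.
Shear stress varies linearly with radius: τ = T·r/J = 4280 × 0.0269 / 3.251×10^-6 = 3.542×10^7 Pa.

35.4 MPa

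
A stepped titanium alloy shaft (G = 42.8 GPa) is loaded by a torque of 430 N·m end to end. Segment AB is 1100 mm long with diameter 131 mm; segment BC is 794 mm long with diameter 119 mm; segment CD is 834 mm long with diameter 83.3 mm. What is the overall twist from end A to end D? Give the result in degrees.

J_AB = π(0.131)⁴/32 = 2.89×10^-5 m⁴; J_BC = π(0.119)⁴/32 = 1.97×10^-5 m⁴; J_CD = π(0.0833)⁴/32 = 4.73×10^-6 m⁴.
θ = (T/G)·Σ L_i/J_i = (430.0/42.8×10⁹)·(1.10/2.89×10^-5 + 0.794/1.97×10^-5 + 0.834/4.73×10^-6) = 2.560×10^-3 rad.

0.147°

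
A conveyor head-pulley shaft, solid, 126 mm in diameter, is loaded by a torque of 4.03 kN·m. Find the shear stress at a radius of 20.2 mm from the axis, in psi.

J = πd⁴/32 = π(0.126)⁴/32 = 2.474×10^-5 m⁴.
Shear stress varies linearly with radius: τ = T·r/J = 4030 × 0.0202 / 2.474×10^-5 = 3.290×10^6 Pa.

477 psi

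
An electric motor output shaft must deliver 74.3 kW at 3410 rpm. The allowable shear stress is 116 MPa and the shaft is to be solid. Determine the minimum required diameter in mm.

20.9 mm

ω = 2π·3410/60 = 357.1 rad/s, so T = P/ω = 74.3×10³ / 357.1 = 208.1 N·m.
For a solid shaft τ_max = 16T/(πd³), so d = (16T/(π τ_allow))^(1/3) = (16·208.1/(π·1.16×10^8))^(1/3) = 0.02090 m.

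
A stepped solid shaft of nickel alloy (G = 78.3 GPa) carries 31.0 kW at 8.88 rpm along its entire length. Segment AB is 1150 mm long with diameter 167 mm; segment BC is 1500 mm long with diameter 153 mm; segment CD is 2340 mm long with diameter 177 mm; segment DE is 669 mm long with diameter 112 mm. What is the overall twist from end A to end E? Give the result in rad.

0.0471 rad

ω = 2π·8.88/60 = 0.9299 rad/s, so T = P/ω = 31.0×10³ / 0.9299 = 33340 N·m.
J_AB = π(0.167)⁴/32 = 7.64×10^-5 m⁴; J_BC = π(0.153)⁴/32 = 5.38×10^-5 m⁴; J_CD = π(0.177)⁴/32 = 9.64×10^-5 m⁴; J_DE = π(0.112)⁴/32 = 1.54×10^-5 m⁴.
θ = (T/G)·Σ L_i/J_i = (33340/78.3×10⁹)·(1.15/7.64×10^-5 + 1.50/5.38×10^-5 + 2.34/9.64×10^-5 + 0.669/1.54×10^-5) = 0.04706 rad.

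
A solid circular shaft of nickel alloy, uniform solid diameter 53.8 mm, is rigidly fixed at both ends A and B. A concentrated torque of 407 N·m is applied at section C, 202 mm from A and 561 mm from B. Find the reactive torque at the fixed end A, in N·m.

With uniform GJ and both ends fixed, compatibility θ_AC = θ_CB gives T_A·a = T_B·b, together with T_A + T_B = T₀.
T_A = T₀·b/(a+b) = 407.0·561/763.0 = 299.2 N·m; T_B = 107.8 N·m.

299 N·m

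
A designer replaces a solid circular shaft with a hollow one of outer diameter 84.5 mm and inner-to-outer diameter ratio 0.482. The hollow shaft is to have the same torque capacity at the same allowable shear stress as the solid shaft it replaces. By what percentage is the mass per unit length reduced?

Equal τ_max and T ⇒ the solid shaft needs d_s³ = d_o³(1−k⁴), so d_s = 84.5·(1−0.482⁴)^(1/3) = 82.95 mm.
Area ratio A_h/A_s = d_o²(1−k²)/d_s² = (1−k²)/(1−k⁴)^(2/3) = 0.7966.
Mass saving = 1 − 0.7966 = 20.3 %.

20.3 %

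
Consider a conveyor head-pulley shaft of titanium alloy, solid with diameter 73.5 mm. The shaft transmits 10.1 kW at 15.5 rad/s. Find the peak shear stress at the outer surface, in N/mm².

8.36 N/mm²

ω = 15.5 rad/s, so T = P/ω = 10.1×10³ / 15.50 = 651.6 N·m.
J = πd⁴/32 = π(0.0735)⁴/32 = 2.865×10^-6 m⁴.
τ_max = T·r/J = 651.6 × 0.0367 / 2.865×10^-6 = 8.358×10^6 Pa.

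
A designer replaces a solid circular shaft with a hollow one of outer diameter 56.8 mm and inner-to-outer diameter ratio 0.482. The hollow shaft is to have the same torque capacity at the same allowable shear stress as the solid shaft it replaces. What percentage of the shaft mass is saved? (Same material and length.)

20.3 %

Equal τ_max and T ⇒ the solid shaft needs d_s³ = d_o³(1−k⁴), so d_s = 56.8·(1−0.482⁴)^(1/3) = 55.76 mm.
Area ratio A_h/A_s = d_o²(1−k²)/d_s² = (1−k²)/(1−k⁴)^(2/3) = 0.7966.
Mass saving = 1 − 0.7966 = 20.3 %.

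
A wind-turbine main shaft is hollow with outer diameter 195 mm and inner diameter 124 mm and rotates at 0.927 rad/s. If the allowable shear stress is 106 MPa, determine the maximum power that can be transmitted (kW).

120 kW

J = π(d_o⁴ − d_i⁴)/32 = π(0.195⁴ − 0.124⁴)/32 = 1.187×10^-4 m⁴.
T_max = τ_allow·J/r = 1.06×10^8 × 1.187×10^-4 / 0.0975 = 129100 N·m.
ω = 0.927 rad/s, so P_max = T_max·ω = 1.197×10^5 W.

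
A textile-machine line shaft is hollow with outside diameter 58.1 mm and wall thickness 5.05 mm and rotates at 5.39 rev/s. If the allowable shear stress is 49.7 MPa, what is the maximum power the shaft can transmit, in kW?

34.6 kW

J = π(d_o⁴ − d_i⁴)/32 = π(0.0581⁴ − 0.0480⁴)/32 = 5.975×10^-7 m⁴.
T_max = τ_allow·J/r = 4.97×10^7 × 5.975×10^-7 / 0.0290 = 1022 N·m.
ω = 2π·5.39 = 33.87 rad/s, so P_max = T_max·ω = 3.462×10^4 W.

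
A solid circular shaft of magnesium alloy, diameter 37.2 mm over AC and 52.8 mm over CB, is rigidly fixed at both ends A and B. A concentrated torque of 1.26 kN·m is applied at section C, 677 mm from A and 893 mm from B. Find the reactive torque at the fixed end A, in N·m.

309 N·m

Compatibility: T_A·a/J_AC = T_B·b/J_CB with T_A + T_B = T₀.
J_AC = 1.88×10^-7 m⁴, J_CB = 7.63×10^-7 m⁴, so T_A = T₀·(J_AC/a)/((J_AC/a)+(J_CB/b)) = 309.1 N·m, T_B = 950.9 N·m.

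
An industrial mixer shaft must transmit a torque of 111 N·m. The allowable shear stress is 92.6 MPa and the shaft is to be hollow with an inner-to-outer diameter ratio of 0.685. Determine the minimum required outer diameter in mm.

19.9 mm

For a hollow shaft with d_i/d_o = 0.685: τ_max = 16T/(π d_o³ (1−k⁴)), so d_o = [16T/(π τ_allow (1−k⁴))]^(1/3) = [16·111.0/(π·9.26×10^7·0.7798)]^(1/3) = 0.01986 m.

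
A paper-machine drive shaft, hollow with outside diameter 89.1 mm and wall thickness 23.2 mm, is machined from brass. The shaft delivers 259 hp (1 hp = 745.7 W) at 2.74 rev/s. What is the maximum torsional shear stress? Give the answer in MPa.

85.3 MPa

ω = 2π·2.74 = 17.22 rad/s, so T = P/ω = 259×745.7 / 17.22 = 11220 N·m.
J = π(d_o⁴ − d_i⁴)/32 = π(0.0891⁴ − 0.0427⁴)/32 = 5.861×10^-6 m⁴.
τ_max = T·r/J = 11220 × 0.0445 / 5.861×10^-6 = 8.527×10^7 Pa.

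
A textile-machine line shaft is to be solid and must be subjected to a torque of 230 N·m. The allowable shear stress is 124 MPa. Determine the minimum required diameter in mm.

For a solid shaft τ_max = 16T/(πd³), so d = (16T/(π τ_allow))^(1/3) = (16·230.0/(π·1.24×10^8))^(1/3) = 0.02114 m.

21.1 mm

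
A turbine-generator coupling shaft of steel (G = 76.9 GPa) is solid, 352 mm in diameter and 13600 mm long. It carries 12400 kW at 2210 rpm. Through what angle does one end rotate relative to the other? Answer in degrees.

0.360°

ω = 2π·2210/60 = 231.4 rad/s, so T = P/ω = 12400×10³ / 231.4 = 53580 N·m.
J = πd⁴/32 = π(0.352)⁴/32 = 1.507×10^-3 m⁴.
θ = T·L/(G·J) = 53580 × 13.6 / (76.9×10⁹ × 1.507×10^-3) = 6.287×10^-3 rad.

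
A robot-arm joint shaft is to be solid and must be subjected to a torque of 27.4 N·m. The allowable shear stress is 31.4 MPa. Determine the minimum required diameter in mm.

16.4 mm

For a solid shaft τ_max = 16T/(πd³), so d = (16T/(π τ_allow))^(1/3) = (16·27.40/(π·3.14×10^7))^(1/3) = 0.01644 m.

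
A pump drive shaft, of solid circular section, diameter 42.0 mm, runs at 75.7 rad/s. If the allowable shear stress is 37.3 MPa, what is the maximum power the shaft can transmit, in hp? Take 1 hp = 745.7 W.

55.1 hp

J = πd⁴/32 = π(0.0420)⁴/32 = 3.055×10^-7 m⁴.
T_max = τ_allow·J/r = 3.73×10^7 × 3.055×10^-7 / 0.0210 = 542.6 N·m.
ω = 75.7 rad/s, so P_max = T_max·ω = 4.108×10^4 W.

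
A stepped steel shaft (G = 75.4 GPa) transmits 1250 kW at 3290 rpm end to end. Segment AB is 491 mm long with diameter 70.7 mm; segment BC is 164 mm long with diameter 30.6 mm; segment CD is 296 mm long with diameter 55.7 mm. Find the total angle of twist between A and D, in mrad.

ω = 2π·3290/60 = 344.5 rad/s, so T = P/ω = 1250×10³ / 344.5 = 3628 N·m.
J_AB = π(0.0707)⁴/32 = 2.45×10^-6 m⁴; J_BC = π(0.0306)⁴/32 = 8.61×10^-8 m⁴; J_CD = π(0.0557)⁴/32 = 9.45×10^-7 m⁴.
θ = (T/G)·Σ L_i/J_i = (3628/75.4×10⁹)·(0.491/2.45×10^-6 + 0.164/8.61×10^-8 + 0.296/9.45×10^-7) = 0.1164 rad.

116 mrad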